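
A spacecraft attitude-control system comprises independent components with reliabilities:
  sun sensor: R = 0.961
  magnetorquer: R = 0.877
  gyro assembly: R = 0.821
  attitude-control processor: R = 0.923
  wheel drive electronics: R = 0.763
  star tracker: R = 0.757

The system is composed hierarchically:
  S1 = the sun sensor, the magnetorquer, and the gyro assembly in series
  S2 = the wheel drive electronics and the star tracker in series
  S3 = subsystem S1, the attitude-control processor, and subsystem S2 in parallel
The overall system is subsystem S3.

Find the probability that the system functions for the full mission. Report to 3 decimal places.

0.990

Series (sun sensor, magnetorquer, and gyro assembly): 0.96100 × 0.87700 × 0.82100 = 0.69194
Series (wheel drive electronics and star tracker): 0.76300 × 0.75700 = 0.57759
Parallel ([0.69194], attitude-control processor, and [0.57759]): 1 − (1 − 0.69194)(1 − 0.92300)(1 − 0.57759) = 0.990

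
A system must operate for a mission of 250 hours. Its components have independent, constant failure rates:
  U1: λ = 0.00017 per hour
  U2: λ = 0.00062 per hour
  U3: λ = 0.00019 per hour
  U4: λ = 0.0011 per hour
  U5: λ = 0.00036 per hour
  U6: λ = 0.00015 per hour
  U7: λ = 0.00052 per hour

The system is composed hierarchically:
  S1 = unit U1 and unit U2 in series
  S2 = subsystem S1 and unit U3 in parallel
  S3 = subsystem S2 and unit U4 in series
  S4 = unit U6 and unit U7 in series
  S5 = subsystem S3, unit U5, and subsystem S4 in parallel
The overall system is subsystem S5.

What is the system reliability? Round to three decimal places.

0.997

R(U1) = exp(−0.00017 × 250) = 0.95839
R(U2) = exp(−0.00062 × 250) = 0.85642
R(U3) = exp(−0.00019 × 250) = 0.95361
R(U4) = exp(−0.0011 × 250) = 0.75957
R(U5) = exp(−0.00036 × 250) = 0.91393
R(U6) = exp(−0.00015 × 250) = 0.96319
R(U7) = exp(−0.00052 × 250) = 0.87810
Series (U1 and U2): 0.95839 × 0.85642 = 0.82078
Parallel ([0.82078] and U3): 1 − (1 − 0.82078)(1 − 0.95361) = 0.99169
Series ([0.99169] and U4): 0.99169 × 0.75957 = 0.75326
Series (U6 and U7): 0.96319 × 0.87810 = 0.84578
Parallel ([0.75326], U5, and [0.84578]): 1 − (1 − 0.75326)(1 − 0.91393)(1 − 0.84578) = 0.997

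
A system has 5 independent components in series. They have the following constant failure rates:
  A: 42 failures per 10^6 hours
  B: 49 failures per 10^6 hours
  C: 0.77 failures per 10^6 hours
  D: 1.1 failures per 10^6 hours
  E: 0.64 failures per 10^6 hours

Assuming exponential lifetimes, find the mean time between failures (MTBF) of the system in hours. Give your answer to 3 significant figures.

Series of exponential components: λ_sys = Σ λ_i
λ_sys = 0.000042 + 0.000049 + 0.00000077 + 0.0000011 + 0.00000064 = 9.3510e-05 /h
MTBF = 1 / λ_sys = 10700 h

10700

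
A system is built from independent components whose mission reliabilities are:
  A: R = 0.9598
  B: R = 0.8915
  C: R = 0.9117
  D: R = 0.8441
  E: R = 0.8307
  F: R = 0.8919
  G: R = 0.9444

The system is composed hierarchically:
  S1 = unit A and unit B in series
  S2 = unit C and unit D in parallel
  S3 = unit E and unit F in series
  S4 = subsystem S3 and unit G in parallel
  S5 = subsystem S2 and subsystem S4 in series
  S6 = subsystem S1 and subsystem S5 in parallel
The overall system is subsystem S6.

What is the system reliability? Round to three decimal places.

Series (A and B): 0.95980 × 0.89150 = 0.85566
Parallel (C and D): 1 − (1 − 0.91170)(1 − 0.84410) = 0.98623
Series (E and F): 0.83070 × 0.89190 = 0.74090
Parallel ([0.74090] and G): 1 − (1 − 0.74090)(1 − 0.94440) = 0.98559
Series ([0.98623] and [0.98559]): 0.98623 × 0.98559 = 0.97202
Parallel ([0.85566] and [0.97202]): 1 − (1 − 0.85566)(1 − 0.97202) = 0.996

0.996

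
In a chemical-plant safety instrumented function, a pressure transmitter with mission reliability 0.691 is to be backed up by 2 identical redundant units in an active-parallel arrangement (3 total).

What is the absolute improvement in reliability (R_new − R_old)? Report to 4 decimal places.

R_before = 0.691
R_after = 1 − (1 − 0.691)^3 = 0.9705
ΔR = 0.9705 − 0.691 = 0.2795

0.2795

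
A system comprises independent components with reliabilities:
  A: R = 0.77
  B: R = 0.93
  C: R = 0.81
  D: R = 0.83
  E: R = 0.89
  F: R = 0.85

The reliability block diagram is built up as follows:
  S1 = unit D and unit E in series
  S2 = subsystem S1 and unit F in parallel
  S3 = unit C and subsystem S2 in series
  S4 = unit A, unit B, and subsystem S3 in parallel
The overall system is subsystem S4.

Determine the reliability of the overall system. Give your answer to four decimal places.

0.9964

Series (D and E): 0.830000 × 0.890000 = 0.738700
Parallel ([0.738700] and F): 1 − (1 − 0.738700)(1 − 0.850000) = 0.960805
Series (C and [0.960805]): 0.810000 × 0.960805 = 0.778252
Parallel (A, B, and [0.778252]): 1 − (1 − 0.770000)(1 − 0.930000)(1 − 0.778252) = 0.9964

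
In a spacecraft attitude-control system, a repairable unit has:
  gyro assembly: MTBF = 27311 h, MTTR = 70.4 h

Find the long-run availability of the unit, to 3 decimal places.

A(gyro assembly) = MTBF/(MTBF+MTTR) = 27311/(27311+70.4) = 0.997

0.997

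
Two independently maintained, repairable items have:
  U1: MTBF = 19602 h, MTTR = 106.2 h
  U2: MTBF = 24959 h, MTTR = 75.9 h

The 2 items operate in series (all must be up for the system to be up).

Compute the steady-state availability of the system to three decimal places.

A(U1) = MTBF/(MTBF+MTTR) = 19602/(19602+106.2) = 0.994611
A(U2) = MTBF/(MTBF+MTTR) = 24959/(24959+75.9) = 0.996968
Series availability: 0.994611 × 0.996968 = 0.992

0.992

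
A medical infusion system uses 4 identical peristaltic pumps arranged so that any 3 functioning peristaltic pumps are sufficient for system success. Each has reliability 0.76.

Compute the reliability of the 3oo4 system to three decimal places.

R = Σ_{i=3}^{4} C(4,i) p^i (1−p)^{4−i} with p = 0.76
C(4,3)·0.76^3·0.24^1 = 0.42142
C(4,4)·0.76^4·0.24^0 = 0.33362
Sum = 0.755

0.755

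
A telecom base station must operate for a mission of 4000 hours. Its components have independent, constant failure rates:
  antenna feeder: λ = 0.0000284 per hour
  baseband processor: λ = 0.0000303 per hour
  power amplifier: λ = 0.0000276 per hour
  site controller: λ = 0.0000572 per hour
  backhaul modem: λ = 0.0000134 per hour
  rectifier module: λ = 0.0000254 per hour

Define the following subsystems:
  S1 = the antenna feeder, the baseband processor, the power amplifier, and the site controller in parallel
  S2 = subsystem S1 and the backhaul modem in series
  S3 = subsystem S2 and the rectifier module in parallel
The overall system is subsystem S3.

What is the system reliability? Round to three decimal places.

0.995

R(antenna feeder) = exp(−0.0000284 × 4000) = 0.89261
R(baseband processor) = exp(−0.0000303 × 4000) = 0.88586
R(power amplifier) = exp(−0.0000276 × 4000) = 0.89548
R(site controller) = exp(−0.0000572 × 4000) = 0.79549
R(backhaul modem) = exp(−0.0000134 × 4000) = 0.94781
R(rectifier module) = exp(−0.0000254 × 4000) = 0.90339
Parallel (antenna feeder, baseband processor, power amplifier, and site controller): 1 − (1 − 0.89261)(1 − 0.88586)(1 − 0.89548)(1 − 0.79549) = 0.99974
Series ([0.99974] and backhaul modem): 0.99974 × 0.94781 = 0.94756
Parallel ([0.94756] and rectifier module): 1 − (1 − 0.94756)(1 − 0.90339) = 0.995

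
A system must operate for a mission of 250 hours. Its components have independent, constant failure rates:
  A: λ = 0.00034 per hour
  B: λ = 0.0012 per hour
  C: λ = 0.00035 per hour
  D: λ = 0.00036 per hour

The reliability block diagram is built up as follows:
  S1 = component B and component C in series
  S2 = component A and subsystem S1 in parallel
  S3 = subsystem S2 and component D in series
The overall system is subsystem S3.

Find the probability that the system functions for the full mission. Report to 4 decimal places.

R(A) = exp(−0.00034 × 250) = 0.918512
R(B) = exp(−0.0012 × 250) = 0.740818
R(C) = exp(−0.00035 × 250) = 0.916219
R(D) = exp(−0.00036 × 250) = 0.913931
Series (B and C): 0.740818 × 0.916219 = 0.678752
Parallel (A and [0.678752]): 1 − (1 − 0.918512)(1 − 0.678752) = 0.973822
Series ([0.973822] and D): 0.973822 × 0.913931 = 0.8900

0.8900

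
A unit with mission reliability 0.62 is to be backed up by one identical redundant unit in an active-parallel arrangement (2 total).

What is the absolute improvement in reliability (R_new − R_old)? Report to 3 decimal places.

R_before = 0.62
R_after = 1 − (1 − 0.62)^2 = 0.856
ΔR = 0.856 − 0.62 = 0.236

0.236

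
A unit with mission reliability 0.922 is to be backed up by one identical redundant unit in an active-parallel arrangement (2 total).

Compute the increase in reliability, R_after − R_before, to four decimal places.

0.0719

R_before = 0.922
R_after = 1 − (1 − 0.922)^2 = 0.9939
ΔR = 0.9939 − 0.922 = 0.0719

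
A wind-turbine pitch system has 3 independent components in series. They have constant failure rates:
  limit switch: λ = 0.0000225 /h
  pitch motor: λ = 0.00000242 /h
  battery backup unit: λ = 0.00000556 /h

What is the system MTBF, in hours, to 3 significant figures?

Series of exponential components: λ_sys = Σ λ_i
λ_sys = 0.0000225 + 0.00000242 + 0.00000556 = 3.0480e-05 /h
MTBF = 1 / λ_sys = 32800 h

32800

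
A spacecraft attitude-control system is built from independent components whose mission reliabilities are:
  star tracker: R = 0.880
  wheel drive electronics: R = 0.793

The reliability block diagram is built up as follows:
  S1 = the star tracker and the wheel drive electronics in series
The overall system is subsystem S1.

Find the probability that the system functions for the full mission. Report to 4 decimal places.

Series (star tracker and wheel drive electronics): 0.880000 × 0.793000 = 0.6978

0.6978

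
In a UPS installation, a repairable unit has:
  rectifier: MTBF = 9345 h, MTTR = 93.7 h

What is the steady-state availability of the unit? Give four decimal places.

A(rectifier) = MTBF/(MTBF+MTTR) = 9345/(9345+93.7) = 0.9901

0.9901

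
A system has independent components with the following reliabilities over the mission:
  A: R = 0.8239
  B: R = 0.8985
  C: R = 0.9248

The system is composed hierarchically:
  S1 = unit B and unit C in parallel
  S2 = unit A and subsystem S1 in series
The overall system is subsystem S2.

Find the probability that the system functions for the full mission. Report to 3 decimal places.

0.818

Parallel (B and C): 1 − (1 − 0.89850)(1 − 0.92480) = 0.99237
Series (A and [0.99237]): 0.82390 × 0.99237 = 0.818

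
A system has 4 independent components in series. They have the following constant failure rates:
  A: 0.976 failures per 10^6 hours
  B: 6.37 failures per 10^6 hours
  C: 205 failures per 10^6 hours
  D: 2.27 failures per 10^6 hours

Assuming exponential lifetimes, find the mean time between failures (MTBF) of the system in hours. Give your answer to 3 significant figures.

Series of exponential components: λ_sys = Σ λ_i
λ_sys = 0.000000976 + 0.00000637 + 0.000205 + 0.00000227 = 2.1462e-04 /h
MTBF = 1 / λ_sys = 4660 h

4660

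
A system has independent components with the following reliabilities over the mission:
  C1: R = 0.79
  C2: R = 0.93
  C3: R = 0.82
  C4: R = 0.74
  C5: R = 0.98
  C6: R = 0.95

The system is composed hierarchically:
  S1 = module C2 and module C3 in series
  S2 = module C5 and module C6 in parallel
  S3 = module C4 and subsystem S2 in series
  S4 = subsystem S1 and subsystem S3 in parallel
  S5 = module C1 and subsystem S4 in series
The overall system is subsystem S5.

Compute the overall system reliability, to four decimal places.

0.7411

Series (C2 and C3): 0.930000 × 0.820000 = 0.762600
Parallel (C5 and C6): 1 − (1 − 0.980000)(1 − 0.950000) = 0.999000
Series (C4 and [0.999000]): 0.740000 × 0.999000 = 0.739260
Parallel ([0.762600] and [0.739260]): 1 − (1 − 0.762600)(1 − 0.739260) = 0.938100
Series (C1 and [0.938100]): 0.790000 × 0.938100 = 0.7411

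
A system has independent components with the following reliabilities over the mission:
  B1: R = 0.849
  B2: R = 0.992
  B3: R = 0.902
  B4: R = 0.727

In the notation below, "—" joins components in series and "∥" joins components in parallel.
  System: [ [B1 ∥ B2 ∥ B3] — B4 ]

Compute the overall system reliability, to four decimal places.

Parallel (B1, B2, and B3): 1 − (1 − 0.849000)(1 − 0.992000)(1 − 0.902000) = 0.999882
Series ([0.999882] and B4): 0.999882 × 0.727000 = 0.7269

0.7269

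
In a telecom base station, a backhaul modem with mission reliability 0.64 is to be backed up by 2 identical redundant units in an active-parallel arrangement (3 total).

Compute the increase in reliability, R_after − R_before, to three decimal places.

R_before = 0.64
R_after = 1 − (1 − 0.64)^3 = 0.953
ΔR = 0.953 − 0.64 = 0.313

0.313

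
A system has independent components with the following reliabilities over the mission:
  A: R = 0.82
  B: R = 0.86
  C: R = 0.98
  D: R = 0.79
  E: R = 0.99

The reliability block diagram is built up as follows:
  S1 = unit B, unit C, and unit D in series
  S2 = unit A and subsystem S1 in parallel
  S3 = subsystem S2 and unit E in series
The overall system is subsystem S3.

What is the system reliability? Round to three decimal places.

Series (B, C, and D): 0.86000 × 0.98000 × 0.79000 = 0.66581
Parallel (A and [0.66581]): 1 − (1 − 0.82000)(1 − 0.66581) = 0.93985
Series ([0.93985] and E): 0.93985 × 0.99000 = 0.930

0.930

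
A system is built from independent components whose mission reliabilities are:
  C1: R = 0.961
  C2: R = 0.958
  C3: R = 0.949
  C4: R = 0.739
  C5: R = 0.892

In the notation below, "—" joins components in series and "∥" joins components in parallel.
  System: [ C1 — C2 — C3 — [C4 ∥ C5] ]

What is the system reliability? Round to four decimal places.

0.8491

Parallel (C4 and C5): 1 − (1 − 0.739000)(1 − 0.892000) = 0.971812
Series (C1, C2, C3, and [0.971812]): 0.961000 × 0.958000 × 0.949000 × 0.971812 = 0.8491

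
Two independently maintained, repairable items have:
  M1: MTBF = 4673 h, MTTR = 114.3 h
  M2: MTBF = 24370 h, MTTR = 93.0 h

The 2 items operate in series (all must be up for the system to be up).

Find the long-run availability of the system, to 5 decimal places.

A(M1) = MTBF/(MTBF+MTTR) = 4673/(4673+114.3) = 0.976124
A(M2) = MTBF/(MTBF+MTTR) = 24370/(24370+93.0) = 0.996198
Series availability: 0.976124 × 0.996198 = 0.97241

0.97241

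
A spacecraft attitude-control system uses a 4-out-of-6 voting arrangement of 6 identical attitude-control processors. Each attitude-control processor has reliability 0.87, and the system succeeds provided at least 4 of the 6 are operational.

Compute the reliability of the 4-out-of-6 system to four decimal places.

0.9676

R = Σ_{i=4}^{6} C(6,i) p^i (1−p)^{6−i} with p = 0.87
C(6,4)·0.87^4·0.13^2 = 0.145230
C(6,5)·0.87^5·0.13^1 = 0.388768
C(6,6)·0.87^6·0.13^0 = 0.433626
Sum = 0.9676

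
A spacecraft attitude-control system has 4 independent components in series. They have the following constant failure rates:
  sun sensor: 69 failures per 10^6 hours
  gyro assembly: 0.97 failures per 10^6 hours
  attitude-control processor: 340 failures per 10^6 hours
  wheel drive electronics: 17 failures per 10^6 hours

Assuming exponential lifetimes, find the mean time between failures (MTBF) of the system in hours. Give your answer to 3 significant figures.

2340

Series of exponential components: λ_sys = Σ λ_i
λ_sys = 0.000069 + 0.00000097 + 0.00034 + 0.000017 = 4.2697e-04 /h
MTBF = 1 / λ_sys = 2340 h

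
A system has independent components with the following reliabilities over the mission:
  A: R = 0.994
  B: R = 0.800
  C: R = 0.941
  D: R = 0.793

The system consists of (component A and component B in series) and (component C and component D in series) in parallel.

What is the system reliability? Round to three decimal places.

Series (A and B): 0.99400 × 0.80000 = 0.79520
Series (C and D): 0.94100 × 0.79300 = 0.74621
Parallel ([0.79520] and [0.74621]): 1 − (1 − 0.79520)(1 − 0.74621) = 0.948

0.948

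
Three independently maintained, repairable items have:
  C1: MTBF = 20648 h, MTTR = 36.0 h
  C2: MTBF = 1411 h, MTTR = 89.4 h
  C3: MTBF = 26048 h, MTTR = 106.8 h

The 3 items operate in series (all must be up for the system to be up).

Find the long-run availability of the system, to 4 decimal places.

0.9349

A(C1) = MTBF/(MTBF+MTTR) = 20648/(20648+36.0) = 0.998260
A(C2) = MTBF/(MTBF+MTTR) = 1411/(1411+89.4) = 0.940416
A(C3) = MTBF/(MTBF+MTTR) = 26048/(26048+106.8) = 0.995917
Series availability: 0.998260 × 0.940416 × 0.995917 = 0.9349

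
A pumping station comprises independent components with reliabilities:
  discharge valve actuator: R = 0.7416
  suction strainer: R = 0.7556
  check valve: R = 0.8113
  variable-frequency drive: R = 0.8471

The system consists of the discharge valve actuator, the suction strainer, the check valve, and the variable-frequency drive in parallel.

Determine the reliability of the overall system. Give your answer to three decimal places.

Parallel (discharge valve actuator, suction strainer, check valve, and variable-frequency drive): 1 − (1 − 0.74160)(1 − 0.75560)(1 − 0.81130)(1 − 0.84710) = 0.998

0.998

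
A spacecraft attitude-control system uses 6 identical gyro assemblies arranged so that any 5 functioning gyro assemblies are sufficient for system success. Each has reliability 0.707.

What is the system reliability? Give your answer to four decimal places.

0.4354

R = Σ_{i=5}^{6} C(6,i) p^i (1−p)^{6−i} with p = 0.707
C(6,5)·0.707^5·0.293^1 = 0.310539
C(6,6)·0.707^6·0.293^0 = 0.124887
Sum = 0.4354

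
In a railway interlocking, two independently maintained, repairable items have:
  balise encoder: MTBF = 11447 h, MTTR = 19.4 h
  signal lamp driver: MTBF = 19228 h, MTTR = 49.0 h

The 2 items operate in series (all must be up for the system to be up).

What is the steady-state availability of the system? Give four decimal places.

0.9958

A(balise encoder) = MTBF/(MTBF+MTTR) = 11447/(11447+19.4) = 0.998308
A(signal lamp driver) = MTBF/(MTBF+MTTR) = 19228/(19228+49.0) = 0.997458
Series availability: 0.998308 × 0.997458 = 0.9958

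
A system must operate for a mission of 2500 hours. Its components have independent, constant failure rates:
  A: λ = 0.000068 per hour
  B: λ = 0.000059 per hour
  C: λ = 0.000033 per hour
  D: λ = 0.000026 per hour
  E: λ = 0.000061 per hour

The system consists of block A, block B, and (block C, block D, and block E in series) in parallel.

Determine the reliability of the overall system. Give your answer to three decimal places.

R(A) = exp(−0.000068 × 2500) = 0.84366
R(B) = exp(−0.000059 × 2500) = 0.86286
R(C) = exp(−0.000033 × 2500) = 0.92081
R(D) = exp(−0.000026 × 2500) = 0.93707
R(E) = exp(−0.000061 × 2500) = 0.85856
Series (C, D, and E): 0.92081 × 0.93707 × 0.85856 = 0.74082
Parallel (A, B, and [0.74082]): 1 − (1 − 0.84366)(1 − 0.86286)(1 − 0.74082) = 0.994

0.994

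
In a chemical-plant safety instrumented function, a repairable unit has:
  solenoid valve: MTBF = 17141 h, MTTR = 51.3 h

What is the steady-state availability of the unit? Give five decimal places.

0.99702

A(solenoid valve) = MTBF/(MTBF+MTTR) = 17141/(17141+51.3) = 0.99702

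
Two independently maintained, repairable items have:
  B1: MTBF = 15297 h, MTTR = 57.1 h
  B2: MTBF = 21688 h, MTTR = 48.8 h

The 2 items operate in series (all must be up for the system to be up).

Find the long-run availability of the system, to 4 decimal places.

A(B1) = MTBF/(MTBF+MTTR) = 15297/(15297+57.1) = 0.996281
A(B2) = MTBF/(MTBF+MTTR) = 21688/(21688+48.8) = 0.997755
Series availability: 0.996281 × 0.997755 = 0.9940

0.9940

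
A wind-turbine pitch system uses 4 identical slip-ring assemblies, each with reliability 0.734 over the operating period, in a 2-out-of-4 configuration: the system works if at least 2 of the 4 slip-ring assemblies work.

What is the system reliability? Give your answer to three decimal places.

R = Σ_{i=2}^{4} C(4,i) p^i (1−p)^{4−i} with p = 0.734
C(4,2)·0.734^2·0.266^2 = 0.22872
C(4,3)·0.734^3·0.266^1 = 0.42076
C(4,4)·0.734^4·0.266^0 = 0.29026
Sum = 0.940

0.940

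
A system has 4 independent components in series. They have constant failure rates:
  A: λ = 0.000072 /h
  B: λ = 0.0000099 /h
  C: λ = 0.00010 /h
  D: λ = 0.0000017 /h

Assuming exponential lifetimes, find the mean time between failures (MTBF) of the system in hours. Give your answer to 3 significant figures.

Series of exponential components: λ_sys = Σ λ_i
λ_sys = 0.000072 + 0.0000099 + 0.00010 + 0.0000017 = 1.8360e-04 /h
MTBF = 1 / λ_sys = 5450 h

5450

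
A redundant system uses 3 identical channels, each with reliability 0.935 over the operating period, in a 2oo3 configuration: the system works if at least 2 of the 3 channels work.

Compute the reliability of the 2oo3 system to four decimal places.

0.9879

R = Σ_{i=2}^{3} C(3,i) p^i (1−p)^{3−i} with p = 0.935
C(3,2)·0.935^2·0.065^1 = 0.170474
C(3,3)·0.935^3·0.065^0 = 0.817400
Sum = 0.9879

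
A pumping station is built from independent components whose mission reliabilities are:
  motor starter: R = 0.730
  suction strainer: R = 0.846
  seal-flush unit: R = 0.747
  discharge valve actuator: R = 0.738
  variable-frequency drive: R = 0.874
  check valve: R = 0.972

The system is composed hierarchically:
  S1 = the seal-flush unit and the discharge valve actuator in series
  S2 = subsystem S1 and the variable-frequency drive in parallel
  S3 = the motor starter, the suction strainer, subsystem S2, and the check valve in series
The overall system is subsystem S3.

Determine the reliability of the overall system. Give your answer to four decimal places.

0.5663

Series (seal-flush unit and discharge valve actuator): 0.747000 × 0.738000 = 0.551286
Parallel ([0.551286] and variable-frequency drive): 1 − (1 − 0.551286)(1 − 0.874000) = 0.943462
Series (motor starter, suction strainer, [0.943462], and check valve): 0.730000 × 0.846000 × 0.943462 × 0.972000 = 0.5663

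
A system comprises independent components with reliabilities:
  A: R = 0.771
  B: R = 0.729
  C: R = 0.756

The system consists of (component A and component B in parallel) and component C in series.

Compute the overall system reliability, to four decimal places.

Parallel (A and B): 1 − (1 − 0.771000)(1 − 0.729000) = 0.937941
Series ([0.937941] and C): 0.937941 × 0.756000 = 0.7091

0.7091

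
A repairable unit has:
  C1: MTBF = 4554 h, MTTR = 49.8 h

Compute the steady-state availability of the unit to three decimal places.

0.989

A(C1) = MTBF/(MTBF+MTTR) = 4554/(4554+49.8) = 0.989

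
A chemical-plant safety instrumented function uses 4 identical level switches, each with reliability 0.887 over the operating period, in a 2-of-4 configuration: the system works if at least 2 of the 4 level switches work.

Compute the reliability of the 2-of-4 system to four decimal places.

R = Σ_{i=2}^{4} C(4,i) p^i (1−p)^{4−i} with p = 0.887
C(4,2)·0.887^2·0.113^2 = 0.060278
C(4,3)·0.887^3·0.113^1 = 0.315435
C(4,4)·0.887^4·0.113^0 = 0.619005
Sum = 0.9947

0.9947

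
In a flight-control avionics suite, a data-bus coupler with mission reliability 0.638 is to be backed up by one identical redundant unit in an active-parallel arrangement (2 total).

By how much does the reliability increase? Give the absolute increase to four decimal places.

0.2310

R_before = 0.638
R_after = 1 − (1 − 0.638)^2 = 0.8690
ΔR = 0.8690 − 0.638 = 0.2310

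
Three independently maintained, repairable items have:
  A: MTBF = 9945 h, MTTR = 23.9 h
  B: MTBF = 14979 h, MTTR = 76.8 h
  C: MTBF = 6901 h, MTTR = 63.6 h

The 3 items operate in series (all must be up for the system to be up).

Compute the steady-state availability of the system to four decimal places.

0.9835

A(A) = MTBF/(MTBF+MTTR) = 9945/(9945+23.9) = 0.997603
A(B) = MTBF/(MTBF+MTTR) = 14979/(14979+76.8) = 0.994899
A(C) = MTBF/(MTBF+MTTR) = 6901/(6901+63.6) = 0.990868
Series availability: 0.997603 × 0.994899 × 0.990868 = 0.9835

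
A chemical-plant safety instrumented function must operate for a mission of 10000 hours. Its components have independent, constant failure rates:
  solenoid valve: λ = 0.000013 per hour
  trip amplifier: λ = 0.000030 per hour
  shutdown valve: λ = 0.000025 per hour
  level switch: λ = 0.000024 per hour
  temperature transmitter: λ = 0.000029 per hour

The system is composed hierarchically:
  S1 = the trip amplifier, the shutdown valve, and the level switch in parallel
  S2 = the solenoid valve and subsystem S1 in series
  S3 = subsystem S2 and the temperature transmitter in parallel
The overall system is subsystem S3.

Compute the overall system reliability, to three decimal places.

0.967

R(solenoid valve) = exp(−0.000013 × 10000) = 0.87810
R(trip amplifier) = exp(−0.000030 × 10000) = 0.74082
R(shutdown valve) = exp(−0.000025 × 10000) = 0.77880
R(level switch) = exp(−0.000024 × 10000) = 0.78663
R(temperature transmitter) = exp(−0.000029 × 10000) = 0.74826
Parallel (trip amplifier, shutdown valve, and level switch): 1 − (1 − 0.74082)(1 − 0.77880)(1 − 0.78663) = 0.98777
Series (solenoid valve and [0.98777]): 0.87810 × 0.98777 = 0.86736
Parallel ([0.86736] and temperature transmitter): 1 − (1 − 0.86736)(1 − 0.74826) = 0.967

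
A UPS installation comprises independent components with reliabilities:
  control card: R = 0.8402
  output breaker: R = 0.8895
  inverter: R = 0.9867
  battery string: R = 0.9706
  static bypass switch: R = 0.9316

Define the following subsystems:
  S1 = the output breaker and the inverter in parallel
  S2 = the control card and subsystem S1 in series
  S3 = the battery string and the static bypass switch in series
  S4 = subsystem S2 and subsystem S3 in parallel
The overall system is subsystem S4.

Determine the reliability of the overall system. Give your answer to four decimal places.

0.9846

Parallel (output breaker and inverter): 1 − (1 − 0.889500)(1 − 0.986700) = 0.998530
Series (control card and [0.998530]): 0.840200 × 0.998530 = 0.838965
Series (battery string and static bypass switch): 0.970600 × 0.931600 = 0.904211
Parallel ([0.838965] and [0.904211]): 1 − (1 − 0.838965)(1 − 0.904211) = 0.9846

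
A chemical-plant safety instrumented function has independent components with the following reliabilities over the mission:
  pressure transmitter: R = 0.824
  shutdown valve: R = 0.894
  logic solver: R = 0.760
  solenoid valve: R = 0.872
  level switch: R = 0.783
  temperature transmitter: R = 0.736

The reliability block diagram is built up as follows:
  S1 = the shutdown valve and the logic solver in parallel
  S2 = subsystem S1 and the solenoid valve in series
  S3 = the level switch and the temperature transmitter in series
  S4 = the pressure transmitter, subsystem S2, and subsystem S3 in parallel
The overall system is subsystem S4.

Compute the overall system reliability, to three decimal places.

Parallel (shutdown valve and logic solver): 1 − (1 − 0.89400)(1 − 0.76000) = 0.97456
Series ([0.97456] and solenoid valve): 0.97456 × 0.87200 = 0.84982
Series (level switch and temperature transmitter): 0.78300 × 0.73600 = 0.57629
Parallel (pressure transmitter, [0.84982], and [0.57629]): 1 − (1 − 0.82400)(1 − 0.84982)(1 − 0.57629) = 0.989

0.989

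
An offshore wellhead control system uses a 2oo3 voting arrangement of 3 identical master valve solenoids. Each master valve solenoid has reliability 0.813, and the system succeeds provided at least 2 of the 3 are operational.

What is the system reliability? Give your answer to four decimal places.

0.9082

R = Σ_{i=2}^{3} C(3,i) p^i (1−p)^{3−i} with p = 0.813
C(3,2)·0.813^2·0.187^1 = 0.370804
C(3,3)·0.813^3·0.187^0 = 0.537368
Sum = 0.9082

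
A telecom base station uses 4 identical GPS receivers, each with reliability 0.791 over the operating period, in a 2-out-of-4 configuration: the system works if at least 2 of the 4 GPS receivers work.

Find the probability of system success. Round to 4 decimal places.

R = Σ_{i=2}^{4} C(4,i) p^i (1−p)^{4−i} with p = 0.791
C(4,2)·0.791^2·0.209^2 = 0.163982
C(4,3)·0.791^3·0.209^1 = 0.413748
C(4,4)·0.791^4·0.209^0 = 0.391477
Sum = 0.9692

0.9692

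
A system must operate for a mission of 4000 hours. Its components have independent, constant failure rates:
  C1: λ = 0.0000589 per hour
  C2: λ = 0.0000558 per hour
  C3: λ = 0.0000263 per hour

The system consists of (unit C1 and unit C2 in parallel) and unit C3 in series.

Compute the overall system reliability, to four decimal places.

R(C1) = exp(−0.0000589 × 4000) = 0.790097
R(C2) = exp(−0.0000558 × 4000) = 0.799955
R(C3) = exp(−0.0000263 × 4000) = 0.900144
Parallel (C1 and C2): 1 − (1 − 0.790097)(1 − 0.799955) = 0.958010
Series ([0.958010] and C3): 0.958010 × 0.900144 = 0.8623

0.8623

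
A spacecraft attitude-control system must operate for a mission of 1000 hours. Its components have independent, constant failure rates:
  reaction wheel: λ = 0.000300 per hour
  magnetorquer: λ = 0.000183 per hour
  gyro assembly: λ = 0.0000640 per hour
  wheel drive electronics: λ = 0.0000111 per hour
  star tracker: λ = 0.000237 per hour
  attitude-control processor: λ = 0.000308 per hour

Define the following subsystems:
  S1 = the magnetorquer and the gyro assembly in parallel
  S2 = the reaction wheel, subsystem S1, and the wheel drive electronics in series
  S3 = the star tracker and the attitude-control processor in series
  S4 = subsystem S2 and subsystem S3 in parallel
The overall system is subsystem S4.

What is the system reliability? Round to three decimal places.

R(reaction wheel) = exp(−0.000300 × 1000) = 0.74082
R(magnetorquer) = exp(−0.000183 × 1000) = 0.83277
R(gyro assembly) = exp(−0.0000640 × 1000) = 0.93800
R(wheel drive electronics) = exp(−0.0000111 × 1000) = 0.98896
R(star tracker) = exp(−0.000237 × 1000) = 0.78899
R(attitude-control processor) = exp(−0.000308 × 1000) = 0.73492
Parallel (magnetorquer and gyro assembly): 1 − (1 − 0.83277)(1 − 0.93800) = 0.98963
Series (reaction wheel, [0.98963], and wheel drive electronics): 0.74082 × 0.98963 × 0.98896 = 0.72504
Series (star tracker and attitude-control processor): 0.78899 × 0.73492 = 0.57984
Parallel ([0.72504] and [0.57984]): 1 − (1 − 0.72504)(1 − 0.57984) = 0.884

0.884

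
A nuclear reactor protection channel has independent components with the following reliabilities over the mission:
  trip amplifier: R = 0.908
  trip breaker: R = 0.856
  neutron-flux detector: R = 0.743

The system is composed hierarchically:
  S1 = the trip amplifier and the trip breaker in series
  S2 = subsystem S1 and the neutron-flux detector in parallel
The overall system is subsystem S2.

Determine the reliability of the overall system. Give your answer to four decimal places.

0.9428

Series (trip amplifier and trip breaker): 0.908000 × 0.856000 = 0.777248
Parallel ([0.777248] and neutron-flux detector): 1 − (1 − 0.777248)(1 − 0.743000) = 0.9428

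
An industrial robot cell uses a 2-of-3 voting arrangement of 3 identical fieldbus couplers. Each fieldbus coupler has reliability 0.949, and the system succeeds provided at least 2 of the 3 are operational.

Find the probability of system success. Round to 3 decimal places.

0.992

R = Σ_{i=2}^{3} C(3,i) p^i (1−p)^{3−i} with p = 0.949
C(3,2)·0.949^2·0.051^1 = 0.13779
C(3,3)·0.949^3·0.051^0 = 0.85467
Sum = 0.992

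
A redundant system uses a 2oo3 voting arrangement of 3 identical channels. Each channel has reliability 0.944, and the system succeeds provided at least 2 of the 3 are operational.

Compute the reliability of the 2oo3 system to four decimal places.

0.9909

R = Σ_{i=2}^{3} C(3,i) p^i (1−p)^{3−i} with p = 0.944
C(3,2)·0.944^2·0.056^1 = 0.149711
C(3,3)·0.944^3·0.056^0 = 0.841232
Sum = 0.9909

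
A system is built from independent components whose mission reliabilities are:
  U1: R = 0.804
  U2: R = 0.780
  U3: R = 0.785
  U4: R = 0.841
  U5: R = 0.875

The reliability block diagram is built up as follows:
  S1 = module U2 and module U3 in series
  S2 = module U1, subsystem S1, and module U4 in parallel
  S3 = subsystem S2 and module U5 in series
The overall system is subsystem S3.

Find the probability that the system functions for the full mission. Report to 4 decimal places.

Series (U2 and U3): 0.780000 × 0.785000 = 0.612300
Parallel (U1, [0.612300], and U4): 1 − (1 − 0.804000)(1 − 0.612300)(1 − 0.841000) = 0.987918
Series ([0.987918] and U5): 0.987918 × 0.875000 = 0.8644

0.8644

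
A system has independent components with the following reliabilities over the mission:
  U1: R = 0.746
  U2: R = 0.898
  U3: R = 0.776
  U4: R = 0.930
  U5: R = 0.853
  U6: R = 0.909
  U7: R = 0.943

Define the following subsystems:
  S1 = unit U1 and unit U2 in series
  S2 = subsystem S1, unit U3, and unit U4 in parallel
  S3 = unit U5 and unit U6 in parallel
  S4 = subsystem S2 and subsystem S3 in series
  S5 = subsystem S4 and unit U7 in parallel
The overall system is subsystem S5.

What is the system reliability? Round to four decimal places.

0.9989

Series (U1 and U2): 0.746000 × 0.898000 = 0.669908
Parallel ([0.669908], U3, and U4): 1 − (1 − 0.669908)(1 − 0.776000)(1 − 0.930000) = 0.994824
Parallel (U5 and U6): 1 − (1 − 0.853000)(1 − 0.909000) = 0.986623
Series ([0.994824] and [0.986623]): 0.994824 × 0.986623 = 0.981516
Parallel ([0.981516] and U7): 1 − (1 − 0.981516)(1 − 0.943000) = 0.9989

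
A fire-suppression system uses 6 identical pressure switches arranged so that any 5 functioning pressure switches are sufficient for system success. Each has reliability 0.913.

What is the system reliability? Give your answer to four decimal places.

0.9103

R = Σ_{i=5}^{6} C(6,i) p^i (1−p)^{6−i} with p = 0.913
C(6,5)·0.913^5·0.087^1 = 0.331150
C(6,6)·0.913^6·0.087^0 = 0.579195
Sum = 0.9103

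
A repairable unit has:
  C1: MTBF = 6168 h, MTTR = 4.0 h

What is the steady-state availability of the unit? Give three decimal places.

A(C1) = MTBF/(MTBF+MTTR) = 6168/(6168+4.0) = 0.999

0.999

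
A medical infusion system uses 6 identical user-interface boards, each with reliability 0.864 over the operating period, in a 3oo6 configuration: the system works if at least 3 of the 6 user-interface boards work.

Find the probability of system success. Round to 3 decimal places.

0.996

R = Σ_{i=3}^{6} C(6,i) p^i (1−p)^{6−i} with p = 0.864
C(6,3)·0.864^3·0.136^3 = 0.03245
C(6,4)·0.864^4·0.136^2 = 0.15461
C(6,5)·0.864^5·0.136^1 = 0.39288
C(6,6)·0.864^6·0.136^0 = 0.41599
Sum = 0.996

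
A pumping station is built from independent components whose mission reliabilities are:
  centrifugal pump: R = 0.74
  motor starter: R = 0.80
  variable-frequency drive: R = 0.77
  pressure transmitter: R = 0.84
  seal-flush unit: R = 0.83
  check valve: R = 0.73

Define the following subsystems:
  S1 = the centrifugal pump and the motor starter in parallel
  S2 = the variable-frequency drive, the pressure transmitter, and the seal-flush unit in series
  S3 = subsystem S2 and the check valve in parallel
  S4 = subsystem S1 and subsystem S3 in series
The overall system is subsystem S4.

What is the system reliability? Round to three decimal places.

0.829

Parallel (centrifugal pump and motor starter): 1 − (1 − 0.74000)(1 − 0.80000) = 0.94800
Series (variable-frequency drive, pressure transmitter, and seal-flush unit): 0.77000 × 0.84000 × 0.83000 = 0.53684
Parallel ([0.53684] and check valve): 1 − (1 − 0.53684)(1 − 0.73000) = 0.87495
Series ([0.94800] and [0.87495]): 0.94800 × 0.87495 = 0.829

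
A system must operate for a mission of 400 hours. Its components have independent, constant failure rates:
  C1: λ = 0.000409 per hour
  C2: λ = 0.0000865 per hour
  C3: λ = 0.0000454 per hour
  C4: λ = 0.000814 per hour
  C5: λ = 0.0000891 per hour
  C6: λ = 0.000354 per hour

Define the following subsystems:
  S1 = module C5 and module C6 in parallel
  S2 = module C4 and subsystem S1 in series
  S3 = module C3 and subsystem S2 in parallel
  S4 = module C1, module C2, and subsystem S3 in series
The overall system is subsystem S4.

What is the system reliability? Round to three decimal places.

R(C1) = exp(−0.000409 × 400) = 0.84908
R(C2) = exp(−0.0000865 × 400) = 0.96599
R(C3) = exp(−0.0000454 × 400) = 0.98200
R(C4) = exp(−0.000814 × 400) = 0.72209
R(C5) = exp(−0.0000891 × 400) = 0.96499
R(C6) = exp(−0.000354 × 400) = 0.86797
Parallel (C5 and C6): 1 − (1 − 0.96499)(1 − 0.86797) = 0.99538
Series (C4 and [0.99538]): 0.72209 × 0.99538 = 0.71875
Parallel (C3 and [0.71875]): 1 − (1 − 0.98200)(1 − 0.71875) = 0.99494
Series (C1, C2, and [0.99494]): 0.84908 × 0.96599 × 0.99494 = 0.816

0.816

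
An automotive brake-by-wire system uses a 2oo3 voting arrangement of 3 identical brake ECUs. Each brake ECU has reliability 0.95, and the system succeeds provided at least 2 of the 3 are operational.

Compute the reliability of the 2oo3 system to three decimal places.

0.993

R = Σ_{i=2}^{3} C(3,i) p^i (1−p)^{3−i} with p = 0.95
C(3,2)·0.95^2·0.05^1 = 0.13538
C(3,3)·0.95^3·0.05^0 = 0.85738
Sum = 0.993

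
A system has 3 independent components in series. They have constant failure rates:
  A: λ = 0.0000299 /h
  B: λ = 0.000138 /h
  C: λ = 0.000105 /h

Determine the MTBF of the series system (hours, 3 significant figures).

Series of exponential components: λ_sys = Σ λ_i
λ_sys = 0.0000299 + 0.000138 + 0.000105 = 2.7290e-04 /h
MTBF = 1 / λ_sys = 3660 h

3660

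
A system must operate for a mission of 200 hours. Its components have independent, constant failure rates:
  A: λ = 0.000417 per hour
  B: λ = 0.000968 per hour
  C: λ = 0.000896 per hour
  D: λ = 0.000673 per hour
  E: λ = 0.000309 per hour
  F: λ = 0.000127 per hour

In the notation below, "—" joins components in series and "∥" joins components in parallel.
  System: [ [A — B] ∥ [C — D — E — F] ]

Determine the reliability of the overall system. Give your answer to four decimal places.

R(A) = exp(−0.000417 × 200) = 0.919983
R(B) = exp(−0.000968 × 200) = 0.823987
R(C) = exp(−0.000896 × 200) = 0.835939
R(D) = exp(−0.000673 × 200) = 0.874065
R(E) = exp(−0.000309 × 200) = 0.940071
R(F) = exp(−0.000127 × 200) = 0.974920
Series (A and B): 0.919983 × 0.823987 = 0.758054
Series (C, D, E, and F): 0.835939 × 0.874065 × 0.940071 × 0.974920 = 0.669650
Parallel ([0.758054] and [0.669650]): 1 − (1 − 0.758054)(1 − 0.669650) = 0.9201

0.9201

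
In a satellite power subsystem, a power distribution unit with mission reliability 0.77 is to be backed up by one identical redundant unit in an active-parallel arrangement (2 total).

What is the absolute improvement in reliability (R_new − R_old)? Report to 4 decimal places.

0.1771

R_before = 0.77
R_after = 1 − (1 − 0.77)^2 = 0.9471
ΔR = 0.9471 − 0.77 = 0.1771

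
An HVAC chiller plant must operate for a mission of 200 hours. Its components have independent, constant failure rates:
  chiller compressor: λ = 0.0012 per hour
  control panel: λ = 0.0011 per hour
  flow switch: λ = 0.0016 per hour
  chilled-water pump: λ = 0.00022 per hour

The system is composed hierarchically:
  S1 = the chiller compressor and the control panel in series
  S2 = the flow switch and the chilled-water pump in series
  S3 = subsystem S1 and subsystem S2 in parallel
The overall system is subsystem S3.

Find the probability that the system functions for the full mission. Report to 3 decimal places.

R(chiller compressor) = exp(−0.0012 × 200) = 0.78663
R(control panel) = exp(−0.0011 × 200) = 0.80252
R(flow switch) = exp(−0.0016 × 200) = 0.72615
R(chilled-water pump) = exp(−0.00022 × 200) = 0.95695
Series (chiller compressor and control panel): 0.78663 × 0.80252 = 0.63129
Series (flow switch and chilled-water pump): 0.72615 × 0.95695 = 0.69489
Parallel ([0.63129] and [0.69489]): 1 − (1 − 0.63129)(1 − 0.69489) = 0.888

0.888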